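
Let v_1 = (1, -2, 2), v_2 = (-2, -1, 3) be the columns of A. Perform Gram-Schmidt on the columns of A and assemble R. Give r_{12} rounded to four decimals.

v_1 = (1, -2, 2); ‖v_1‖ = 3.0000, so q_1 = (0.3333, -0.6667, 0.6667).
r_{12} = q_1·v_2 = 2.0000.

r_{12} = 2.0000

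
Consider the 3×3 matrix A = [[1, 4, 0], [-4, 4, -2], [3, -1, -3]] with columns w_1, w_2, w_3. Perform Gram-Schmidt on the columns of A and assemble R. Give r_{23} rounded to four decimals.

r_{23} = -1.1303

w_1 = (1, -4, 3); ‖w_1‖ = 5.0990, so q_1 = (0.1961, -0.7845, 0.5883).
q_1·w_2 = 0.1961·4 + (-0.7845)·4 + 0.5883·(-1) = -2.9417.
u_2 = w_2 + 2.9417·q_1 = (4.5769, 1.6923, 0.7308).
‖u_2‖ = 4.9342, so q_2 = (0.9276, 0.3430, 0.1481).
r_{23} = q_2·w_3 = -1.1303.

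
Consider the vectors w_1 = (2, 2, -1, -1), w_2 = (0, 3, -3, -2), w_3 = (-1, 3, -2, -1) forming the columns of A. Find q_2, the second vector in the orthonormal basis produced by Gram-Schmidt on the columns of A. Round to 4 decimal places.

w_1 = (2, 2, -1, -1); ‖w_1‖ = 3.1623, so q_1 = (0.6325, 0.6325, -0.3162, -0.3162).
q_1·w_2 = 0.6325·0 + 0.6325·3 + (-0.3162)·(-3) + (-0.3162)·(-2) = 3.4785.
u_2 = w_2 − 3.4785·q_1 = (-2.2000, 0.8000, -1.9000, -0.9000).
‖u_2‖ = 3.1464, so q_2 = (-0.6992, 0.2543, -0.6039, -0.2860).

q_2 = (-0.6992, 0.2543, -0.6039, -0.2860)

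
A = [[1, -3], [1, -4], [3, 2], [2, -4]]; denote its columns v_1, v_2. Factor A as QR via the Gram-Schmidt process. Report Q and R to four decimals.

Q = [[0.2582, -0.3814], [0.2582, -0.5403], [0.7746, 0.6039], [0.5164, -0.4449]], R = [[3.8730, -2.3238], [0.0000, 6.2929]]

q_1 = v_1/‖v_1‖ = (1, 1, 3, 2)/3.8730 = (0.2582, 0.2582, 0.7746, 0.5164).
r_{12} = q_1·v_2 = -2.3238.
u_2 = v_2 + 2.3238·q_1 = (-2.4000, -3.4000, 3.8000, -2.8000).
‖u_2‖ = 6.2929, so q_2 = (-0.3814, -0.5403, 0.6039, -0.4449).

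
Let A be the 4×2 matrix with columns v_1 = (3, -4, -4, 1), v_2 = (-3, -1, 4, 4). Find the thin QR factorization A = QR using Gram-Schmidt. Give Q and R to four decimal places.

v_1 = (3, -4, -4, 1); ‖v_1‖ = 6.4807, so e_1 = (0.4629, -0.6172, -0.6172, 0.1543).
e_1·v_2 = 0.4629·(-3) + (-0.6172)·(-1) + (-0.6172)·4 + 0.1543·4 = -2.6232.
u_2 = v_2 + 2.6232·e_1 = (-1.7857, -2.6190, 2.3810, 4.4048).
‖u_2‖ = 5.9261, so e_2 = (-0.3013, -0.4419, 0.4018, 0.7433).

Q = [[0.4629, -0.3013], [-0.6172, -0.4419], [-0.6172, 0.4018], [0.1543, 0.7433]], R = [[6.4807, -2.6232], [0.0000, 5.9261]]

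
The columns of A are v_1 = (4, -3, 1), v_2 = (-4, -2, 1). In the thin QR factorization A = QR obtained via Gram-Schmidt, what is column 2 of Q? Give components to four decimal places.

q_2 = (-0.6184, -0.7185, 0.3183)

v_1 = (4, -3, 1); ‖v_1‖ = 5.0990, so q_1 = (0.7845, -0.5883, 0.1961).
q_1·v_2 = 0.7845·(-4) + (-0.5883)·(-2) + 0.1961·1 = -1.7650.
u_2 = v_2 + 1.7650·q_1 = (-2.6154, -3.0385, 1.3462).
‖u_2‖ = 4.2290, so q_2 = (-0.6184, -0.7185, 0.3183).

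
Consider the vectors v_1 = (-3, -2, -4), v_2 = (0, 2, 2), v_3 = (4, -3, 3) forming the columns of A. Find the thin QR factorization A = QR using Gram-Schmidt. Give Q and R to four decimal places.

e_1 = v_1/‖v_1‖ = (-3, -2, -4)/5.3852 = (-0.5571, -0.3714, -0.7428).
r_{12} = e_1·v_2 = -2.2283.
u_2 = v_2 + 2.2283·e_1 = (-1.2414, 1.1724, 0.3448).
‖u_2‖ = 1.7420, so e_2 = (-0.7126, 0.6730, 0.1980).
r_{13} = e_1·v_3 = -3.3425; r_{23} = e_2·v_3 = -4.2758.
u_3 = v_3 + 3.3425·e_1 + 4.2758·e_2 = (-0.9091, -1.3636, 1.3636).
‖u_3‖ = 2.1320, so e_3 = (-0.4264, -0.6396, 0.6396).

Q = [[-0.5571, -0.7126, -0.4264], [-0.3714, 0.6730, -0.6396], [-0.7428, 0.1980, 0.6396]], R = [[5.3852, -2.2283, -3.3425], [0.0000, 1.7420, -4.2758], [0.0000, 0.0000, 2.1320]]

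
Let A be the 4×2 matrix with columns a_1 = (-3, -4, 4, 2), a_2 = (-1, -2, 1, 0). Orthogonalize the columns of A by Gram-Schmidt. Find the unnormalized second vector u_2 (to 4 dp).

u_2 = (0.0000, -0.6667, -0.3333, -0.6667)

a_1 = (-3, -4, 4, 2); ‖a_1‖ = 6.7082, so e_1 = (-0.4472, -0.5963, 0.5963, 0.2981).
e_1·a_2 = (-0.4472)·(-1) + (-0.5963)·(-2) + 0.5963·1 + 0.2981·0 = 2.2361.
u_2 = a_2 − 2.2361·e_1 = (0.0000, -0.6667, -0.3333, -0.6667).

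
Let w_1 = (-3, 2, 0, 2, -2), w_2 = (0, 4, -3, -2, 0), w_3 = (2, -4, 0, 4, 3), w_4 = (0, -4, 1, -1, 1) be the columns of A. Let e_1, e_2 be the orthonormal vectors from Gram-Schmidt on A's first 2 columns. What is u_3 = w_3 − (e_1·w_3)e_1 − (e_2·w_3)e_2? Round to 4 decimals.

u_3 = (0.7251, -0.0742, -2.3069, 3.3120, 2.1501)

e_1 = w_1/‖w_1‖ = (-3, 2, 0, 2, -2)/4.5826 = (-0.6547, 0.4364, 0.0000, 0.4364, -0.4364).
r_{12} = e_1·w_2 = 0.8729.
u_2 = w_2 − 0.8729·e_1 = (0.5714, 3.6190, -3.0000, -2.3810, 0.3810).
‖u_2‖ = 5.3140, so e_2 = (0.1075, 0.6810, -0.5646, -0.4481, 0.0717).
r_{13} = e_1·w_3 = -2.6186; r_{23} = e_2·w_3 = -4.0863.
u_3 = w_3 + 2.6186·e_1 + 4.0863·e_2 = (0.7251, -0.0742, -2.3069, 3.3120, 2.1501).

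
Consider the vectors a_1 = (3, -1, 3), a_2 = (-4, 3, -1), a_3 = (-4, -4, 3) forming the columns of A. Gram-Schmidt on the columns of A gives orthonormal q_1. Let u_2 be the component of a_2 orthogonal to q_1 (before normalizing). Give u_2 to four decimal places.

u_2 = (-1.1579, 2.0526, 1.8421)

a_1 = (3, -1, 3); ‖a_1‖ = 4.3589, so q_1 = (0.6882, -0.2294, 0.6882).
q_1·a_2 = 0.6882·(-4) + (-0.2294)·3 + 0.6882·(-1) = -4.1295.
u_2 = a_2 + 4.1295·q_1 = (-1.1579, 2.0526, 1.8421).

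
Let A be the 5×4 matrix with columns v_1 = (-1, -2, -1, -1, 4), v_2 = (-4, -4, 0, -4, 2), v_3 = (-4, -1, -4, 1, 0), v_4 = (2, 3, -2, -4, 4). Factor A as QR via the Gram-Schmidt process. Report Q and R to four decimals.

v_1 = (-1, -2, -1, -1, 4); ‖v_1‖ = 4.7958, so e_1 = (-0.2085, -0.4170, -0.2085, -0.2085, 0.8341).
e_1·v_2 = (-0.2085)·(-4) + (-0.4170)·(-4) + (-0.2085)·0 + (-0.2085)·(-4) + 0.8341·2 = 5.0043.
u_2 = v_2 − 5.0043·e_1 = (-2.9565, -1.9130, 1.0435, -2.9565, -2.1739).
‖u_2‖ = 5.1920, so e_2 = (-0.5694, -0.3685, 0.2010, -0.5694, -0.4187).
e_1·v_3 = (-0.2085)·(-4) + (-0.4170)·(-1) + (-0.2085)·(-4) + (-0.2085)·1 + 0.8341·0 = 1.8766; e_2·v_3 = (-0.5694)·(-4) + (-0.3685)·(-1) + 0.2010·(-4) + (-0.5694)·1 + (-0.4187)·0 = 1.2729.
u_3 = v_3 − 1.8766·e_1 − 1.2729·e_2 = (-2.8839, 0.2516, -3.8645, 2.1161, -1.0323).
‖u_3‖ = 5.3720, so e_3 = (-0.5368, 0.0468, -0.7194, 0.3939, -0.1922).
e_1·v_4 = (-0.2085)·2 + (-0.4170)·3 + (-0.2085)·(-2) + (-0.2085)·(-4) + 0.8341·4 = 2.9192; e_2·v_4 = (-0.5694)·2 + (-0.3685)·3 + 0.2010·(-2) + (-0.5694)·(-4) + (-0.4187)·4 = -2.0433; e_3·v_4 = (-0.5368)·2 + 0.0468·3 + (-0.7194)·(-2) + 0.3939·(-4) + (-0.1922)·4 = -1.8387.
u_4 = v_4 − 2.9192·e_1 + 2.0433·e_2 + 1.8387·e_3 = (0.4581, 3.5506, -2.3034, -3.8305, 0.3564).
‖u_4‖ = 5.7378, so e_4 = (0.0798, 0.6188, -0.4014, -0.6676, 0.0621).

Q = [[-0.2085, -0.5694, -0.5368, 0.0798], [-0.4170, -0.3685, 0.0468, 0.6188], [-0.2085, 0.2010, -0.7194, -0.4014], [-0.2085, -0.5694, 0.3939, -0.6676], [0.8341, -0.4187, -0.1922, 0.0621]], R = [[4.7958, 5.0043, 1.8766, 2.9192], [0.0000, 5.1920, 1.2729, -2.0433], [0.0000, 0.0000, 5.3720, -1.8387], [0.0000, 0.0000, 0.0000, 5.7378]]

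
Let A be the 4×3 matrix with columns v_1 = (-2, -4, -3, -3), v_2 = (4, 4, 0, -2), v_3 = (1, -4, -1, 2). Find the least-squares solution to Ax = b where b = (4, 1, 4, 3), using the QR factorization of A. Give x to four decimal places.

x = (-0.9740, 0.2346, 0.7485)

q_1 = v_1/‖v_1‖ = (-2, -4, -3, -3)/6.1644 = (-0.3244, -0.6489, -0.4867, -0.4867).
r_{12} = q_1·v_2 = -2.9200.
u_2 = v_2 + 2.9200·q_1 = (3.0526, 2.1053, -1.4211, -3.4211).
‖u_2‖ = 5.2415, so q_2 = (0.5824, 0.4017, -0.2711, -0.6527).
r_{13} = q_1·v_3 = 1.7844; r_{23} = q_2·v_3 = -2.0585.
u_3 = v_3 − 1.7844·q_1 + 2.0585·q_2 = (2.7778, -2.0153, -0.6897, 1.5249).
‖u_3‖ = 3.8182, so q_3 = (0.7275, -0.5278, -0.1806, 0.3994).
Qᵀb = (-5.3533, -0.3113, 2.8579).
Back-substitute: x_3 = 2.8579/3.8182 = 0.7485.
x_2 = (-0.3113 + 2.0585·0.7485)/5.2415 = 0.2346.
x_1 = (-5.3533 + 2.9200·0.2346 − 1.7844·0.7485)/6.1644 = -0.9740.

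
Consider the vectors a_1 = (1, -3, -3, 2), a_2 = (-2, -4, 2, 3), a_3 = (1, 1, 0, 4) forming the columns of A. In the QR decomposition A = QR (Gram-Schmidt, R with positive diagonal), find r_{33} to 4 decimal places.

r_{33} = 4.0042

a_1 = (1, -3, -3, 2); ‖a_1‖ = 4.7958, so q_1 = (0.2085, -0.6255, -0.6255, 0.4170).
q_1·a_2 = 0.2085·(-2) + (-0.6255)·(-4) + (-0.6255)·2 + 0.4170·3 = 2.0851.
u_2 = a_2 − 2.0851·q_1 = (-2.4348, -2.6957, 3.3043, 2.1304).
‖u_2‖ = 5.3528, so q_2 = (-0.4549, -0.5036, 0.6173, 0.3980).
q_1·a_3 = 0.2085·1 + (-0.6255)·1 + (-0.6255)·0 + 0.4170·4 = 1.2511; q_2·a_3 = (-0.4549)·1 + (-0.5036)·1 + 0.6173·0 + 0.3980·4 = 0.6336.
u_3 = a_3 − 1.2511·q_1 − 0.6336·q_2 = (1.0273, 2.1017, 0.3915, 3.2261).
r_{33} = ‖u_3‖ = 4.0042.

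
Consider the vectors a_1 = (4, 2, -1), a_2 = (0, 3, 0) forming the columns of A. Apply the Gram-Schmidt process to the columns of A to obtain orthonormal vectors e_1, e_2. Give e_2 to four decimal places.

e_2 = (-0.4234, 0.8997, 0.1059)

a_1 = (4, 2, -1); ‖a_1‖ = 4.5826, so e_1 = (0.8729, 0.4364, -0.2182).
e_1·a_2 = 0.8729·0 + 0.4364·3 + (-0.2182)·0 = 1.3093.
u_2 = a_2 − 1.3093·e_1 = (-1.1429, 2.4286, 0.2857).
‖u_2‖ = 2.6992, so e_2 = (-0.4234, 0.8997, 0.1059).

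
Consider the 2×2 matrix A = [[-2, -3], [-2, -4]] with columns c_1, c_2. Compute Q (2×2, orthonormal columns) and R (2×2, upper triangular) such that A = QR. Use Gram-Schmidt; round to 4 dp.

Q = [[-0.7071, 0.7071], [-0.7071, -0.7071]], R = [[2.8284, 4.9497], [0.0000, 0.7071]]

q_1 = c_1/‖c_1‖ = (-2, -2)/2.8284 = (-0.7071, -0.7071).
r_{12} = q_1·c_2 = 4.9497.
u_2 = c_2 − 4.9497·q_1 = (0.5000, -0.5000).
‖u_2‖ = 0.7071, so q_2 = (0.7071, -0.7071).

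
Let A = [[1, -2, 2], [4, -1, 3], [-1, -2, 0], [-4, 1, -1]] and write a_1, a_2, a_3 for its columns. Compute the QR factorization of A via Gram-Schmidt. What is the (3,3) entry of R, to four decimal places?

a_1 = (1, 4, -1, -4); ‖a_1‖ = 5.8310, so e_1 = (0.1715, 0.6860, -0.1715, -0.6860).
e_1·a_2 = 0.1715·(-2) + 0.6860·(-1) + (-0.1715)·(-2) + (-0.6860)·1 = -1.3720.
u_2 = a_2 + 1.3720·e_1 = (-1.7647, -0.0588, -2.2353, 0.0588).
‖u_2‖ = 2.8491, so e_2 = (-0.6194, -0.0206, -0.7845, 0.0206).
e_1·a_3 = 0.1715·2 + 0.6860·3 + (-0.1715)·0 + (-0.6860)·(-1) = 3.0870; e_2·a_3 = (-0.6194)·2 + (-0.0206)·3 + (-0.7845)·0 + 0.0206·(-1) = -1.3213.
u_3 = a_3 − 3.0870·e_1 + 1.3213·e_2 = (0.6522, 0.8551, -0.5072, 1.1449).
r_{33} = ‖u_3‖ = 1.6506.

r_{33} = 1.6506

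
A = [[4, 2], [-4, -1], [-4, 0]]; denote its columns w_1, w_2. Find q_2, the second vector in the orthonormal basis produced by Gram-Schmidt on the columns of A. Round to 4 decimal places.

q_1 = w_1/‖w_1‖ = (4, -4, -4)/6.9282 = (0.5774, -0.5774, -0.5774).
r_{12} = q_1·w_2 = 1.7321.
u_2 = w_2 − 1.7321·q_1 = (1.0000, 0.0000, 1.0000).
‖u_2‖ = 1.4142, so q_2 = (0.7071, 0.0000, 0.7071).

q_2 = (0.7071, 0.0000, 0.7071)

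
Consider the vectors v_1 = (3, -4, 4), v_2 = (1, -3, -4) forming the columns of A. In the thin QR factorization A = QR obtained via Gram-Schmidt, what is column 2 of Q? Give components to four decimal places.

q_2 = (0.2106, -0.6078, -0.7657)

v_1 = (3, -4, 4); ‖v_1‖ = 6.4031, so q_1 = (0.4685, -0.6247, 0.6247).
q_1·v_2 = 0.4685·1 + (-0.6247)·(-3) + 0.6247·(-4) = -0.1562.
u_2 = v_2 + 0.1562·q_1 = (1.0732, -3.0976, -3.9024).
‖u_2‖ = 5.0966, so q_2 = (0.2106, -0.6078, -0.7657).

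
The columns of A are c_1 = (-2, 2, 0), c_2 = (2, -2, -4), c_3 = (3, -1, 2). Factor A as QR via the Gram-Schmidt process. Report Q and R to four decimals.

Q = [[-0.7071, 0.0000, 0.7071], [0.7071, 0.0000, 0.7071], [0.0000, -1.0000, 0.0000]], R = [[2.8284, -2.8284, -2.8284], [0.0000, 4.0000, -2.0000], [0.0000, 0.0000, 1.4142]]

c_1 = (-2, 2, 0); ‖c_1‖ = 2.8284, so q_1 = (-0.7071, 0.7071, 0.0000).
q_1·c_2 = (-0.7071)·2 + 0.7071·(-2) + 0.0000·(-4) = -2.8284.
u_2 = c_2 + 2.8284·q_1 = (0.0000, 0.0000, -4.0000).
‖u_2‖ = 4.0000, so q_2 = (0.0000, 0.0000, -1.0000).
q_1·c_3 = (-0.7071)·3 + 0.7071·(-1) + 0.0000·2 = -2.8284; q_2·c_3 = 0.0000·3 + (0.0000)·(-1) + (-1.0000)·2 = -2.0000.
u_3 = c_3 + 2.8284·q_1 + 2.0000·q_2 = (1.0000, 1.0000, 0.0000).
‖u_3‖ = 1.4142, so q_3 = (0.7071, 0.7071, 0.0000).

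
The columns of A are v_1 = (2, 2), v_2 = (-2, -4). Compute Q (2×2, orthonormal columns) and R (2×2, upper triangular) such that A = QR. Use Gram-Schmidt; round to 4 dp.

e_1 = v_1/‖v_1‖ = (2, 2)/2.8284 = (0.7071, 0.7071).
r_{12} = e_1·v_2 = -4.2426.
u_2 = v_2 + 4.2426·e_1 = (1.0000, -1.0000).
‖u_2‖ = 1.4142, so e_2 = (0.7071, -0.7071).

Q = [[0.7071, 0.7071], [0.7071, -0.7071]], R = [[2.8284, -4.2426], [0.0000, 1.4142]]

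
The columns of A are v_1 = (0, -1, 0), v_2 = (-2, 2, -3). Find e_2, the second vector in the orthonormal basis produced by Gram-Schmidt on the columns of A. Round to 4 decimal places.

e_2 = (-0.5547, 0.0000, -0.8321)

v_1 = (0, -1, 0); ‖v_1‖ = 1.0000, so e_1 = (0.0000, -1.0000, 0.0000).
e_1·v_2 = 0.0000·(-2) + (-1.0000)·2 + 0.0000·(-3) = -2.0000.
u_2 = v_2 + 2.0000·e_1 = (-2.0000, 0.0000, -3.0000).
‖u_2‖ = 3.6056, so e_2 = (-0.5547, 0.0000, -0.8321).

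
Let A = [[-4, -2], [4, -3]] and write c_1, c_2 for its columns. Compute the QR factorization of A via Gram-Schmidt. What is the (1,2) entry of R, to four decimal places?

c_1 = (-4, 4); ‖c_1‖ = 5.6569, so q_1 = (-0.7071, 0.7071).
r_{12} = q_1·c_2 = -0.7071.

r_{12} = -0.7071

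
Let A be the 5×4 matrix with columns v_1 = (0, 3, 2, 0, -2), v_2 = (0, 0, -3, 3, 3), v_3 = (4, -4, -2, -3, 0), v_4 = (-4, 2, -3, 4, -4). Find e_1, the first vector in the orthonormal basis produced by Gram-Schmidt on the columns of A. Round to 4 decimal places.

e_1 = (0.0000, 0.7276, 0.4851, 0.0000, -0.4851)

v_1 = (0, 3, 2, 0, -2); ‖v_1‖ = 4.1231, so e_1 = (0.0000, 0.7276, 0.4851, 0.0000, -0.4851).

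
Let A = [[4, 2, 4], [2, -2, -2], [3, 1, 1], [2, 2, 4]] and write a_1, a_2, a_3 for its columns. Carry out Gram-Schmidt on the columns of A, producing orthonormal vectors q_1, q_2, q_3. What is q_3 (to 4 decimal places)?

q_3 = (0.1874, 0.2998, -0.7869, 0.5058)

a_1 = (4, 2, 3, 2); ‖a_1‖ = 5.7446, so q_1 = (0.6963, 0.3482, 0.5222, 0.3482).
q_1·a_2 = 0.6963·2 + 0.3482·(-2) + 0.5222·1 + 0.3482·2 = 1.9149.
u_2 = a_2 − 1.9149·q_1 = (0.6667, -2.6667, 0.0000, 1.3333).
‖u_2‖ = 3.0551, so q_2 = (0.2182, -0.8729, 0.0000, 0.4364).
q_1·a_3 = 0.6963·4 + 0.3482·(-2) + 0.5222·1 + 0.3482·4 = 4.0038; q_2·a_3 = 0.2182·4 + (-0.8729)·(-2) + 0.0000·1 + 0.4364·4 = 4.3644.
u_3 = a_3 − 4.0038·q_1 − 4.3644·q_2 = (0.2597, 0.4156, -1.0909, 0.7013).
‖u_3‖ = 1.3864, so q_3 = (0.1874, 0.2998, -0.7869, 0.5058).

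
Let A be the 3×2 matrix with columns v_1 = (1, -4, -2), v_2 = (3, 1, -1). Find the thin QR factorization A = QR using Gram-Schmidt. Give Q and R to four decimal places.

v_1 = (1, -4, -2); ‖v_1‖ = 4.5826, so q_1 = (0.2182, -0.8729, -0.4364).
q_1·v_2 = 0.2182·3 + (-0.8729)·1 + (-0.4364)·(-1) = 0.2182.
u_2 = v_2 − 0.2182·q_1 = (2.9524, 1.1905, -0.9048).
‖u_2‖ = 3.3094, so q_2 = (0.8921, 0.3597, -0.2734).

Q = [[0.2182, 0.8921], [-0.8729, 0.3597], [-0.4364, -0.2734]], R = [[4.5826, 0.2182], [0.0000, 3.3094]]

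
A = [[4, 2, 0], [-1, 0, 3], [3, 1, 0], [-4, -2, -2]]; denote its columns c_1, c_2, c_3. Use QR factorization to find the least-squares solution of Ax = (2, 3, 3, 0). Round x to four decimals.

e_1 = c_1/‖c_1‖ = (4, -1, 3, -4)/6.4807 = (0.6172, -0.1543, 0.4629, -0.6172).
r_{12} = e_1·c_2 = 2.9318.
u_2 = c_2 − 2.9318·e_1 = (0.1905, 0.4524, -0.3571, -0.1905).
‖u_2‖ = 0.6362, so e_2 = (0.2994, 0.7111, -0.5614, -0.2994).
r_{13} = e_1·c_3 = 0.7715; r_{23} = e_2·c_3 = 2.7320.
u_3 = c_3 − 0.7715·e_1 − 2.7320·e_2 = (-1.2941, 1.1765, 1.1765, -0.7059).
‖u_3‖ = 2.2229, so e_3 = (-0.5822, 0.5293, 0.5293, -0.3176).
Qᵀb = (2.1602, 1.0479, 2.0112).
Back-substitute: x_3 = 2.0112/2.2229 = 0.9048.
x_2 = (1.0479 − 2.7320·0.9048)/0.6362 = -2.2381.
x_1 = (2.1602 − 2.9318·(-2.2381) − 0.7715·0.9048)/6.4807 = 1.2381.

x = (1.2381, -2.2381, 0.9048)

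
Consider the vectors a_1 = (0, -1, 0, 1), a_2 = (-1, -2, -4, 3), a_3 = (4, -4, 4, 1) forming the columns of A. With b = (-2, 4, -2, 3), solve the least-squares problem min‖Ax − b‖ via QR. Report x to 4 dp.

x = (3.0482, -0.4363, -0.9830)

q_1 = a_1/‖a_1‖ = (0, -1, 0, 1)/1.4142 = (0.0000, -0.7071, 0.0000, 0.7071).
r_{12} = q_1·a_2 = 3.5355.
u_2 = a_2 − 3.5355·q_1 = (-1.0000, 0.5000, -4.0000, 0.5000).
‖u_2‖ = 4.1833, so q_2 = (-0.2390, 0.1195, -0.9562, 0.1195).
r_{13} = q_1·a_3 = 3.5355; r_{23} = q_2·a_3 = -5.1395.
u_3 = a_3 − 3.5355·q_1 + 5.1395·q_2 = (2.7714, -0.8857, -0.9143, -0.8857).
‖u_3‖ = 3.1758, so q_3 = (0.8727, -0.2789, -0.2879, -0.2789).
Qᵀb = (-0.7071, 3.2271, -3.1218).
Back-substitute: x_3 = -3.1218/3.1758 = -0.9830.
x_2 = (3.2271 + 5.1395·(-0.9830))/4.1833 = -0.4363.
x_1 = (-0.7071 − 3.5355·(-0.4363) − 3.5355·(-0.9830))/1.4142 = 3.0482.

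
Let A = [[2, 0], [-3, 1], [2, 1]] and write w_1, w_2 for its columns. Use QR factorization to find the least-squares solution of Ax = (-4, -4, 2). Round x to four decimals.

e_1 = w_1/‖w_1‖ = (2, -3, 2)/4.1231 = (0.4851, -0.7276, 0.4851).
r_{12} = e_1·w_2 = -0.2425.
u_2 = w_2 + 0.2425·e_1 = (0.1176, 0.8235, 1.1176).
‖u_2‖ = 1.3933, so e_2 = (0.0844, 0.5911, 0.8022).
Qᵀb = (1.9403, -1.0977).
Back-substitute: x_2 = -1.0977/1.3933 = -0.7879.
x_1 = (1.9403 + 0.2425·(-0.7879))/4.1231 = 0.4242.

x = (0.4242, -0.7879)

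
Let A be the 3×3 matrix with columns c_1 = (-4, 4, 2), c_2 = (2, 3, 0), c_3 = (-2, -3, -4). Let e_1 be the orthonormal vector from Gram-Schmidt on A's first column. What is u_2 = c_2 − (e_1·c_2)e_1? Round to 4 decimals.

u_2 = (2.4444, 2.5556, -0.2222)

c_1 = (-4, 4, 2); ‖c_1‖ = 6.0000, so e_1 = (-0.6667, 0.6667, 0.3333).
e_1·c_2 = (-0.6667)·2 + 0.6667·3 + 0.3333·0 = 0.6667.
u_2 = c_2 − 0.6667·e_1 = (2.4444, 2.5556, -0.2222).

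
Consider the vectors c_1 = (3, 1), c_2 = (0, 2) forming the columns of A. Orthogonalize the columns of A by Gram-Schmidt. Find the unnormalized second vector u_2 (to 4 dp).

q_1 = c_1/‖c_1‖ = (3, 1)/3.1623 = (0.9487, 0.3162).
r_{12} = q_1·c_2 = 0.6325.
u_2 = c_2 − 0.6325·q_1 = (-0.6000, 1.8000).

u_2 = (-0.6000, 1.8000)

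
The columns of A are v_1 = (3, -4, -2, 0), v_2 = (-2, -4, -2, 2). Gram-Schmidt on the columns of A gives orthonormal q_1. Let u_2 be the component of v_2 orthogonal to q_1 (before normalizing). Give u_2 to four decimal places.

u_2 = (-3.4483, -2.0690, -1.0345, 2.0000)

v_1 = (3, -4, -2, 0); ‖v_1‖ = 5.3852, so q_1 = (0.5571, -0.7428, -0.3714, 0.0000).
q_1·v_2 = 0.5571·(-2) + (-0.7428)·(-4) + (-0.3714)·(-2) + 0.0000·2 = 2.5997.
u_2 = v_2 − 2.5997·q_1 = (-3.4483, -2.0690, -1.0345, 2.0000).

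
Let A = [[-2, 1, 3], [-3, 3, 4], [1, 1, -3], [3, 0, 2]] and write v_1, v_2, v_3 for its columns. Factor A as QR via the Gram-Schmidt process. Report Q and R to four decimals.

Q = [[-0.4170, 0.0506, 0.3262], [-0.6255, 0.6574, 0.1329], [0.2085, 0.5563, -0.7249], [0.6255, 0.5057, 0.5920]], R = [[4.7958, -2.0851, -3.1277], [0.0000, 2.5792, 2.1240], [0.0000, 0.0000, 4.8689]]

e_1 = v_1/‖v_1‖ = (-2, -3, 1, 3)/4.7958 = (-0.4170, -0.6255, 0.2085, 0.6255).
r_{12} = e_1·v_2 = -2.0851.
u_2 = v_2 + 2.0851·e_1 = (0.1304, 1.6957, 1.4348, 1.3043).
‖u_2‖ = 2.5792, so e_2 = (0.0506, 0.6574, 0.5563, 0.5057).
r_{13} = e_1·v_3 = -3.1277; r_{23} = e_2·v_3 = 2.1240.
u_3 = v_3 + 3.1277·e_1 − 2.1240·e_2 = (1.5882, 0.6471, -3.5294, 2.8824).
‖u_3‖ = 4.8689, so e_3 = (0.3262, 0.1329, -0.7249, 0.5920).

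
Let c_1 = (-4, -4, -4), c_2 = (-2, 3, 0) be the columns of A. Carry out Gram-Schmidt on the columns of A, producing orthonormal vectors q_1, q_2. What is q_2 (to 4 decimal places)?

q_2 = (-0.6556, 0.7493, -0.0937)

c_1 = (-4, -4, -4); ‖c_1‖ = 6.9282, so q_1 = (-0.5774, -0.5774, -0.5774).
q_1·c_2 = (-0.5774)·(-2) + (-0.5774)·3 + (-0.5774)·0 = -0.5774.
u_2 = c_2 + 0.5774·q_1 = (-2.3333, 2.6667, -0.3333).
‖u_2‖ = 3.5590, so q_2 = (-0.6556, 0.7493, -0.0937).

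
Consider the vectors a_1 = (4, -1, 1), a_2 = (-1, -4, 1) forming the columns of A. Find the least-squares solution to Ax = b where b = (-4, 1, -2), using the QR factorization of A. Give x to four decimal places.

x = (-1.0526, -0.0526)

a_1 = (4, -1, 1); ‖a_1‖ = 4.2426, so e_1 = (0.9428, -0.2357, 0.2357).
e_1·a_2 = 0.9428·(-1) + (-0.2357)·(-4) + 0.2357·1 = 0.2357.
u_2 = a_2 − 0.2357·e_1 = (-1.2222, -3.9444, 0.9444).
‖u_2‖ = 4.2361, so e_2 = (-0.2885, -0.9312, 0.2230).
Qᵀb = (-4.4783, -0.2230).
Back-substitute: x_2 = -0.2230/4.2361 = -0.0526.
x_1 = (-4.4783 − 0.2357·(-0.0526))/4.2426 = -1.0526.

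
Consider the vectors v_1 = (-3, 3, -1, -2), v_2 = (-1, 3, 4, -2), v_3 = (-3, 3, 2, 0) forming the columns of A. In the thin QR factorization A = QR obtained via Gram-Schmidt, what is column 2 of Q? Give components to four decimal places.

q_2 = (0.1160, 0.2945, 0.9281, -0.1963)

v_1 = (-3, 3, -1, -2); ‖v_1‖ = 4.7958, so q_1 = (-0.6255, 0.6255, -0.2085, -0.4170).
q_1·v_2 = (-0.6255)·(-1) + 0.6255·3 + (-0.2085)·4 + (-0.4170)·(-2) = 2.5022.
u_2 = v_2 − 2.5022·q_1 = (0.5652, 1.4348, 4.5217, -0.9565).
‖u_2‖ = 4.8723, so q_2 = (0.1160, 0.2945, 0.9281, -0.1963).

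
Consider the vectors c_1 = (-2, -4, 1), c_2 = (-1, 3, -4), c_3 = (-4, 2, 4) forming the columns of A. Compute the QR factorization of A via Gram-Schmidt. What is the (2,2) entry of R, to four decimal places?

q_1 = c_1/‖c_1‖ = (-2, -4, 1)/4.5826 = (-0.4364, -0.8729, 0.2182).
r_{12} = q_1·c_2 = -3.0551.
u_2 = c_2 + 3.0551·q_1 = (-2.3333, 0.3333, -3.3333).
r_{22} = ‖u_2‖ = 4.0825.

r_{22} = 4.0825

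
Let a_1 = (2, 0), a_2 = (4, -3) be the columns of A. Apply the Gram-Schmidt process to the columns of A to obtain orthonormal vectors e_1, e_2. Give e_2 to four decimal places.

a_1 = (2, 0); ‖a_1‖ = 2.0000, so e_1 = (1.0000, 0.0000).
e_1·a_2 = 1.0000·4 + 0.0000·(-3) = 4.0000.
u_2 = a_2 − 4.0000·e_1 = (0.0000, -3.0000).
‖u_2‖ = 3.0000, so e_2 = (0.0000, -1.0000).

e_2 = (0.0000, -1.0000)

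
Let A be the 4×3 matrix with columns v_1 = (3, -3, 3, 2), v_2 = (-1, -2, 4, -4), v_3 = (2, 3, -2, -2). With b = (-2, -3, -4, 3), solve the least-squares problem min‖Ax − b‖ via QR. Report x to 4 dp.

x = (-0.3658, -0.6904, -1.0133)

e_1 = v_1/‖v_1‖ = (3, -3, 3, 2)/5.5678 = (0.5388, -0.5388, 0.5388, 0.3592).
r_{12} = e_1·v_2 = 1.2572.
u_2 = v_2 − 1.2572·e_1 = (-1.6774, -1.3226, 3.3226, -4.4516).
‖u_2‖ = 5.9514, so e_2 = (-0.2819, -0.2222, 0.5583, -0.7480).
r_{13} = e_1·v_3 = -2.3349; r_{23} = e_2·v_3 = -0.8510.
u_3 = v_3 + 2.3349·e_1 + 0.8510·e_2 = (3.0182, 1.5528, -0.2668, -1.7978).
‖u_3‖ = 3.8502, so e_3 = (0.7839, 0.4033, -0.0693, -0.4669).
Qᵀb = (-0.5388, -3.2467, -3.9013).
Back-substitute: x_3 = -3.9013/3.8502 = -1.0133.
x_2 = (-3.2467 + 0.8510·(-1.0133))/5.9514 = -0.6904.
x_1 = (-0.5388 − 1.2572·(-0.6904) + 2.3349·(-1.0133))/5.5678 = -0.3658.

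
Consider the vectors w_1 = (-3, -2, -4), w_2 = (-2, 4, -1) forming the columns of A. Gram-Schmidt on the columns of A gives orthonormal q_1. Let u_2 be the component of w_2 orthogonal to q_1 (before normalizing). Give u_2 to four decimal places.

u_2 = (-1.7931, 4.1379, -0.7241)

q_1 = w_1/‖w_1‖ = (-3, -2, -4)/5.3852 = (-0.5571, -0.3714, -0.7428).
r_{12} = q_1·w_2 = 0.3714.
u_2 = w_2 − 0.3714·q_1 = (-1.7931, 4.1379, -0.7241).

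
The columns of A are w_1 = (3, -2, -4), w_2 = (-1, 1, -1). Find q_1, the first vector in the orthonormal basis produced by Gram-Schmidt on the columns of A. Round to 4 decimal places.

q_1 = (0.5571, -0.3714, -0.7428)

q_1 = w_1/‖w_1‖ = (3, -2, -4)/5.3852 = (0.5571, -0.3714, -0.7428).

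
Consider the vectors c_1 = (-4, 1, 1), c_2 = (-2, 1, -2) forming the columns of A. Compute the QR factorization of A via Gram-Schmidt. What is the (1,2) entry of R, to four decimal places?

c_1 = (-4, 1, 1); ‖c_1‖ = 4.2426, so e_1 = (-0.9428, 0.2357, 0.2357).
r_{12} = e_1·c_2 = 1.6499.

r_{12} = 1.6499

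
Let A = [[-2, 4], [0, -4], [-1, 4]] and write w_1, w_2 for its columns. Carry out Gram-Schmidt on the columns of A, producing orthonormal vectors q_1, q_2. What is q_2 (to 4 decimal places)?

q_2 = (-0.1826, -0.9129, 0.3651)

w_1 = (-2, 0, -1); ‖w_1‖ = 2.2361, so q_1 = (-0.8944, 0.0000, -0.4472).
q_1·w_2 = (-0.8944)·4 + 0.0000·(-4) + (-0.4472)·4 = -5.3666.
u_2 = w_2 + 5.3666·q_1 = (-0.8000, -4.0000, 1.6000).
‖u_2‖ = 4.3818, so q_2 = (-0.1826, -0.9129, 0.3651).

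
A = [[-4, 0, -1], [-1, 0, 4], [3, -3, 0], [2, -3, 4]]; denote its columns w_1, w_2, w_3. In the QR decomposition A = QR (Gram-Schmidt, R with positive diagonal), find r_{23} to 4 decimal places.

r_{23} = -2.4689

w_1 = (-4, -1, 3, 2); ‖w_1‖ = 5.4772, so e_1 = (-0.7303, -0.1826, 0.5477, 0.3651).
e_1·w_2 = (-0.7303)·0 + (-0.1826)·0 + 0.5477·(-3) + 0.3651·(-3) = -2.7386.
u_2 = w_2 + 2.7386·e_1 = (-2.0000, -0.5000, -1.5000, -2.0000).
‖u_2‖ = 3.2404, so e_2 = (-0.6172, -0.1543, -0.4629, -0.6172).
r_{23} = e_2·w_3 = -2.4689.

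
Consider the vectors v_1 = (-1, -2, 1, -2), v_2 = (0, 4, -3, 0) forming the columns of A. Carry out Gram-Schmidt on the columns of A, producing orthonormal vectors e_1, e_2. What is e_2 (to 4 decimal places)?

v_1 = (-1, -2, 1, -2); ‖v_1‖ = 3.1623, so e_1 = (-0.3162, -0.6325, 0.3162, -0.6325).
e_1·v_2 = (-0.3162)·0 + (-0.6325)·4 + 0.3162·(-3) + (-0.6325)·0 = -3.4785.
u_2 = v_2 + 3.4785·e_1 = (-1.1000, 1.8000, -1.9000, -2.2000).
‖u_2‖ = 3.5917, so e_2 = (-0.3063, 0.5012, -0.5290, -0.6125).

e_2 = (-0.3063, 0.5012, -0.5290, -0.6125)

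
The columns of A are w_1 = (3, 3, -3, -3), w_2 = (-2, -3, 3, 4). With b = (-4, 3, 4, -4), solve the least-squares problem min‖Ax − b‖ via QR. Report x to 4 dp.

e_1 = w_1/‖w_1‖ = (3, 3, -3, -3)/6.0000 = (0.5000, 0.5000, -0.5000, -0.5000).
r_{12} = e_1·w_2 = -6.0000.
u_2 = w_2 + 6.0000·e_1 = (1.0000, 0.0000, 0.0000, 1.0000).
‖u_2‖ = 1.4142, so e_2 = (0.7071, 0.0000, 0.0000, 0.7071).
Qᵀb = (-0.5000, -5.6569).
Back-substitute: x_2 = -5.6569/1.4142 = -4.0000.
x_1 = (-0.5000 + 6.0000·(-4.0000))/6.0000 = -4.0833.

x = (-4.0833, -4.0000)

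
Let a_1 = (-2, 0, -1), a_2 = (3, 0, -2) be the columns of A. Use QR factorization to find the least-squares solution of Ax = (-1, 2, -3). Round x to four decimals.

x = (1.5714, 0.7143)

a_1 = (-2, 0, -1); ‖a_1‖ = 2.2361, so q_1 = (-0.8944, 0.0000, -0.4472).
q_1·a_2 = (-0.8944)·3 + 0.0000·0 + (-0.4472)·(-2) = -1.7889.
u_2 = a_2 + 1.7889·q_1 = (1.4000, 0.0000, -2.8000).
‖u_2‖ = 3.1305, so q_2 = (0.4472, 0.0000, -0.8944).
Qᵀb = (2.2361, 2.2361).
Back-substitute: x_2 = 2.2361/3.1305 = 0.7143.
x_1 = (2.2361 + 1.7889·0.7143)/2.2361 = 1.5714.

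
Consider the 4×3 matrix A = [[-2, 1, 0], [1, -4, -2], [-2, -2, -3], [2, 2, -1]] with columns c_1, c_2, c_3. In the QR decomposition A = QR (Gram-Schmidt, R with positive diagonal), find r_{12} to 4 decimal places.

e_1 = c_1/‖c_1‖ = (-2, 1, -2, 2)/3.6056 = (-0.5547, 0.2774, -0.5547, 0.5547).
r_{12} = e_1·c_2 = 0.5547.

r_{12} = 0.5547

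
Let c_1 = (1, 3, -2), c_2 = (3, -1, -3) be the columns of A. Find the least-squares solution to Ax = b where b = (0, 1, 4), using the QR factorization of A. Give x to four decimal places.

c_1 = (1, 3, -2); ‖c_1‖ = 3.7417, so q_1 = (0.2673, 0.8018, -0.5345).
q_1·c_2 = 0.2673·3 + 0.8018·(-1) + (-0.5345)·(-3) = 1.6036.
u_2 = c_2 − 1.6036·q_1 = (2.5714, -2.2857, -2.1429).
‖u_2‖ = 4.0532, so q_2 = (0.6344, -0.5639, -0.5287).
Qᵀb = (-1.3363, -2.6786).
Back-substitute: x_2 = -2.6786/4.0532 = -0.6609.
x_1 = (-1.3363 − 1.6036·(-0.6609))/3.7417 = -0.0739.

x = (-0.0739, -0.6609)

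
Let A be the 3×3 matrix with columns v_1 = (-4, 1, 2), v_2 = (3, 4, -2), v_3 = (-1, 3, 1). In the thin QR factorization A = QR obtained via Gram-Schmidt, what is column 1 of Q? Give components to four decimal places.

q_1 = v_1/‖v_1‖ = (-4, 1, 2)/4.5826 = (-0.8729, 0.2182, 0.4364).

q_1 = (-0.8729, 0.2182, 0.4364)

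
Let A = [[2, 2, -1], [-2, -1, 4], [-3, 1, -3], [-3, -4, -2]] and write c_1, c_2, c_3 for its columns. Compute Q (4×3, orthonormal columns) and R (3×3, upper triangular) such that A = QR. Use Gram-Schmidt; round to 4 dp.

c_1 = (2, -2, -3, -3); ‖c_1‖ = 5.0990, so e_1 = (0.3922, -0.3922, -0.5883, -0.5883).
e_1·c_2 = 0.3922·2 + (-0.3922)·(-1) + (-0.5883)·1 + (-0.5883)·(-4) = 2.9417.
u_2 = c_2 − 2.9417·e_1 = (0.8462, 0.1538, 2.7308, -2.2692).
‖u_2‖ = 3.6532, so e_2 = (0.2316, 0.0421, 0.7475, -0.6212).
e_1·c_3 = 0.3922·(-1) + (-0.3922)·4 + (-0.5883)·(-3) + (-0.5883)·(-2) = 0.9806; e_2·c_3 = 0.2316·(-1) + 0.0421·4 + 0.7475·(-3) + (-0.6212)·(-2) = -1.0633.
u_3 = c_3 − 0.9806·e_1 + 1.0633·e_2 = (-1.1383, 4.4294, -1.6282, -2.0836).
‖u_3‖ = 5.2828, so e_3 = (-0.2155, 0.8385, -0.3082, -0.3944).

Q = [[0.3922, 0.2316, -0.2155], [-0.3922, 0.0421, 0.8385], [-0.5883, 0.7475, -0.3082], [-0.5883, -0.6212, -0.3944]], R = [[5.0990, 2.9417, 0.9806], [0.0000, 3.6532, -1.0633], [0.0000, 0.0000, 5.2828]]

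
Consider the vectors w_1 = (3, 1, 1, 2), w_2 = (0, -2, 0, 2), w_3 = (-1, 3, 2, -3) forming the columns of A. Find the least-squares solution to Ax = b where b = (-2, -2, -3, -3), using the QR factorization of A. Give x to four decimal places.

x = (-1.2098, -1.5105, -1.0420)

w_1 = (3, 1, 1, 2); ‖w_1‖ = 3.8730, so q_1 = (0.7746, 0.2582, 0.2582, 0.5164).
q_1·w_2 = 0.7746·0 + 0.2582·(-2) + 0.2582·0 + 0.5164·2 = 0.5164.
u_2 = w_2 − 0.5164·q_1 = (-0.4000, -2.1333, -0.1333, 1.7333).
‖u_2‖ = 2.7809, so q_2 = (-0.1438, -0.7671, -0.0479, 0.6233).
q_1·w_3 = 0.7746·(-1) + 0.2582·3 + 0.2582·2 + 0.5164·(-3) = -1.0328; q_2·w_3 = (-0.1438)·(-1) + (-0.7671)·3 + (-0.0479)·2 + 0.6233·(-3) = -4.1234.
u_3 = w_3 + 1.0328·q_1 + 4.1234·q_2 = (-0.7931, 0.1034, 2.0690, 0.1034).
‖u_3‖ = 2.2206, so q_3 = (-0.3572, 0.0466, 0.9317, 0.0466).
Qᵀb = (-4.3894, 0.0959, -2.3138).
Back-substitute: x_3 = -2.3138/2.2206 = -1.0420.
x_2 = (0.0959 + 4.1234·(-1.0420))/2.7809 = -1.5105.
x_1 = (-4.3894 − 0.5164·(-1.5105) + 1.0328·(-1.0420))/3.8730 = -1.2098.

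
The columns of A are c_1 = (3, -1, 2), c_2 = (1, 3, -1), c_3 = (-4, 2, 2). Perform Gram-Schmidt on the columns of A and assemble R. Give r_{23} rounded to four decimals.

e_1 = c_1/‖c_1‖ = (3, -1, 2)/3.7417 = (0.8018, -0.2673, 0.5345).
r_{12} = e_1·c_2 = -0.5345.
u_2 = c_2 + 0.5345·e_1 = (1.4286, 2.8571, -0.7143).
‖u_2‖ = 3.2733, so e_2 = (0.4364, 0.8729, -0.2182).
r_{23} = e_2·c_3 = -0.4364.

r_{23} = -0.4364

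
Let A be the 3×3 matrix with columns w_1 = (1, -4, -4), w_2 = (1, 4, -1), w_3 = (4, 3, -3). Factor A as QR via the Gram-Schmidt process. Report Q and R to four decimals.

w_1 = (1, -4, -4); ‖w_1‖ = 5.7446, so e_1 = (0.1741, -0.6963, -0.6963).
e_1·w_2 = 0.1741·1 + (-0.6963)·4 + (-0.6963)·(-1) = -1.9149.
u_2 = w_2 + 1.9149·e_1 = (1.3333, 2.6667, -2.3333).
‖u_2‖ = 3.7859, so e_2 = (0.3522, 0.7044, -0.6163).
e_1·w_3 = 0.1741·4 + (-0.6963)·3 + (-0.6963)·(-3) = 0.6963; e_2·w_3 = 0.3522·4 + 0.7044·3 + (-0.6163)·(-3) = 5.3708.
u_3 = w_3 − 0.6963·e_1 − 5.3708·e_2 = (1.9873, -0.2981, 0.7949).
‖u_3‖ = 2.1611, so e_3 = (0.9196, -0.1379, 0.3678).

Q = [[0.1741, 0.3522, 0.9196], [-0.6963, 0.7044, -0.1379], [-0.6963, -0.6163, 0.3678]], R = [[5.7446, -1.9149, 0.6963], [0.0000, 3.7859, 5.3708], [0.0000, 0.0000, 2.1611]]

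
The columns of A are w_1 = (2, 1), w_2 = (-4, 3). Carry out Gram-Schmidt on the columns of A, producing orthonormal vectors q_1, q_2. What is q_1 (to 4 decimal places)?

w_1 = (2, 1); ‖w_1‖ = 2.2361, so q_1 = (0.8944, 0.4472).

q_1 = (0.8944, 0.4472)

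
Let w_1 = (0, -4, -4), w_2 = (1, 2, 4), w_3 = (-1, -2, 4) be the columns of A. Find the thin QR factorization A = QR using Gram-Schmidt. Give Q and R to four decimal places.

Q = [[0.0000, 0.5774, -0.8165], [-0.7071, -0.5774, -0.4082], [-0.7071, 0.5774, 0.4082]], R = [[5.6569, -4.2426, -1.4142], [0.0000, 1.7321, 2.8868], [0.0000, 0.0000, 3.2660]]

q_1 = w_1/‖w_1‖ = (0, -4, -4)/5.6569 = (0.0000, -0.7071, -0.7071).
r_{12} = q_1·w_2 = -4.2426.
u_2 = w_2 + 4.2426·q_1 = (1.0000, -1.0000, 1.0000).
‖u_2‖ = 1.7321, so q_2 = (0.5774, -0.5774, 0.5774).
r_{13} = q_1·w_3 = -1.4142; r_{23} = q_2·w_3 = 2.8868.
u_3 = w_3 + 1.4142·q_1 − 2.8868·q_2 = (-2.6667, -1.3333, 1.3333).
‖u_3‖ = 3.2660, so q_3 = (-0.8165, -0.4082, 0.4082).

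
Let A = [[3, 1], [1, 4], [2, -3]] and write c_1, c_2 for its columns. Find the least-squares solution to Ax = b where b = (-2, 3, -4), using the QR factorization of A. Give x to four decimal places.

x = (-0.8485, 0.8788)

q_1 = c_1/‖c_1‖ = (3, 1, 2)/3.7417 = (0.8018, 0.2673, 0.5345).
r_{12} = q_1·c_2 = 0.2673.
u_2 = c_2 − 0.2673·q_1 = (0.7857, 3.9286, -3.1429).
‖u_2‖ = 5.0920, so q_2 = (0.1543, 0.7715, -0.6172).
Qᵀb = (-2.9399, 4.4748).
Back-substitute: x_2 = 4.4748/5.0920 = 0.8788.
x_1 = (-2.9399 − 0.2673·0.8788)/3.7417 = -0.8485.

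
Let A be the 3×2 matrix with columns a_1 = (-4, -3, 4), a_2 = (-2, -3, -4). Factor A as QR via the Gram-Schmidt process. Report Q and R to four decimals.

q_1 = a_1/‖a_1‖ = (-4, -3, 4)/6.4031 = (-0.6247, -0.4685, 0.6247).
r_{12} = q_1·a_2 = 0.1562.
u_2 = a_2 − 0.1562·q_1 = (-1.9024, -2.9268, -4.0976).
‖u_2‖ = 5.3829, so q_2 = (-0.3534, -0.5437, -0.7612).

Q = [[-0.6247, -0.3534], [-0.4685, -0.5437], [0.6247, -0.7612]], R = [[6.4031, 0.1562], [0.0000, 5.3829]]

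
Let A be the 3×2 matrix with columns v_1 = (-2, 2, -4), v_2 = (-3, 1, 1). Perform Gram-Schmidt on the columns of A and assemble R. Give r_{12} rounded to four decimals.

q_1 = v_1/‖v_1‖ = (-2, 2, -4)/4.8990 = (-0.4082, 0.4082, -0.8165).
r_{12} = q_1·v_2 = 0.8165.

r_{12} = 0.8165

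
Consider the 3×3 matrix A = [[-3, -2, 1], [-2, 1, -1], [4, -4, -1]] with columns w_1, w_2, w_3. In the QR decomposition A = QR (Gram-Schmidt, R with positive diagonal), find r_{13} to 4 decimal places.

r_{13} = -0.9285

e_1 = w_1/‖w_1‖ = (-3, -2, 4)/5.3852 = (-0.5571, -0.3714, 0.7428).
r_{13} = e_1·w_3 = -0.9285.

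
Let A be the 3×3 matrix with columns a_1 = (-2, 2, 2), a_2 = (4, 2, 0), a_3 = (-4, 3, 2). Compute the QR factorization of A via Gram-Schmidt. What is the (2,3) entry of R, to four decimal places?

r_{23} = -0.9258

a_1 = (-2, 2, 2); ‖a_1‖ = 3.4641, so q_1 = (-0.5774, 0.5774, 0.5774).
q_1·a_2 = (-0.5774)·4 + 0.5774·2 + 0.5774·0 = -1.1547.
u_2 = a_2 + 1.1547·q_1 = (3.3333, 2.6667, 0.6667).
‖u_2‖ = 4.3205, so q_2 = (0.7715, 0.6172, 0.1543).
r_{23} = q_2·a_3 = -0.9258.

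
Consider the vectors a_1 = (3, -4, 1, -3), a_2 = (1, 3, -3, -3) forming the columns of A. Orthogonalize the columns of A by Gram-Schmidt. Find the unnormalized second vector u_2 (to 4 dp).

u_2 = (1.2571, 2.6571, -2.9143, -3.2571)

a_1 = (3, -4, 1, -3); ‖a_1‖ = 5.9161, so e_1 = (0.5071, -0.6761, 0.1690, -0.5071).
e_1·a_2 = 0.5071·1 + (-0.6761)·3 + 0.1690·(-3) + (-0.5071)·(-3) = -0.5071.
u_2 = a_2 + 0.5071·e_1 = (1.2571, 2.6571, -2.9143, -3.2571).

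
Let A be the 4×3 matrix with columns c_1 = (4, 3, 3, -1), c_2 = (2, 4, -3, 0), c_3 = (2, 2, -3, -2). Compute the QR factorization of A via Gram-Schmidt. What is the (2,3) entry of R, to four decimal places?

r_{23} = 3.7198

e_1 = c_1/‖c_1‖ = (4, 3, 3, -1)/5.9161 = (0.6761, 0.5071, 0.5071, -0.1690).
r_{12} = e_1·c_2 = 1.8593.
u_2 = c_2 − 1.8593·e_1 = (0.7429, 3.0571, -3.9429, 0.3143).
‖u_2‖ = 5.0540, so e_2 = (0.1470, 0.6049, -0.7801, 0.0622).
r_{23} = e_2·c_3 = 3.7198.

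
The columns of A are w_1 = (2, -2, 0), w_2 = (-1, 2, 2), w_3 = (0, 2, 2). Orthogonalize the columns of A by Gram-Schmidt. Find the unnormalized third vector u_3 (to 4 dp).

u_3 = (0.4444, 0.4444, -0.2222)

w_1 = (2, -2, 0); ‖w_1‖ = 2.8284, so e_1 = (0.7071, -0.7071, 0.0000).
e_1·w_2 = 0.7071·(-1) + (-0.7071)·2 + 0.0000·2 = -2.1213.
u_2 = w_2 + 2.1213·e_1 = (0.5000, 0.5000, 2.0000).
‖u_2‖ = 2.1213, so e_2 = (0.2357, 0.2357, 0.9428).
e_1·w_3 = 0.7071·0 + (-0.7071)·2 + 0.0000·2 = -1.4142; e_2·w_3 = 0.2357·0 + 0.2357·2 + 0.9428·2 = 2.3570.
u_3 = w_3 + 1.4142·e_1 − 2.3570·e_2 = (0.4444, 0.4444, -0.2222).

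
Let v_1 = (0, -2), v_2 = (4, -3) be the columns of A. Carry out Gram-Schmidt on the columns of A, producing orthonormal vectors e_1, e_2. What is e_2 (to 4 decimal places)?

e_2 = (1.0000, 0.0000)

v_1 = (0, -2); ‖v_1‖ = 2.0000, so e_1 = (0.0000, -1.0000).
e_1·v_2 = 0.0000·4 + (-1.0000)·(-3) = 3.0000.
u_2 = v_2 − 3.0000·e_1 = (4.0000, 0.0000).
‖u_2‖ = 4.0000, so e_2 = (1.0000, 0.0000).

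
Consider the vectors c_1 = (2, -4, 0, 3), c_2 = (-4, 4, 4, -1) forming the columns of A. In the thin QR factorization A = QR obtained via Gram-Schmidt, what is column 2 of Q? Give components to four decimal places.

q_2 = (-0.4377, 0.0565, 0.8189, 0.3671)

q_1 = c_1/‖c_1‖ = (2, -4, 0, 3)/5.3852 = (0.3714, -0.7428, 0.0000, 0.5571).
r_{12} = q_1·c_2 = -5.0138.
u_2 = c_2 + 5.0138·q_1 = (-2.1379, 0.2759, 4.0000, 1.7931).
‖u_2‖ = 4.8849, so q_2 = (-0.4377, 0.0565, 0.8189, 0.3671).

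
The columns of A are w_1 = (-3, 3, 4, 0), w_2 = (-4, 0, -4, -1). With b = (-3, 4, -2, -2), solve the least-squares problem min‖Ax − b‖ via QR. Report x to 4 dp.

e_1 = w_1/‖w_1‖ = (-3, 3, 4, 0)/5.8310 = (-0.5145, 0.5145, 0.6860, 0.0000).
r_{12} = e_1·w_2 = -0.6860.
u_2 = w_2 + 0.6860·e_1 = (-4.3529, 0.3529, -3.5294, -1.0000).
‖u_2‖ = 5.7035, so e_2 = (-0.7632, 0.0619, -0.6188, -0.1753).
Qᵀb = (2.2295, 4.1255).
Back-substitute: x_2 = 4.1255/5.7035 = 0.7233.
x_1 = (2.2295 + 0.6860·0.7233)/5.8310 = 0.4675.

x = (0.4675, 0.7233)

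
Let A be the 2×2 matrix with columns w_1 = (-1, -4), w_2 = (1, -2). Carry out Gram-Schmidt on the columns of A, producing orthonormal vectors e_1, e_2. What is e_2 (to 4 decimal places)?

e_1 = w_1/‖w_1‖ = (-1, -4)/4.1231 = (-0.2425, -0.9701).
r_{12} = e_1·w_2 = 1.6977.
u_2 = w_2 − 1.6977·e_1 = (1.4118, -0.3529).
‖u_2‖ = 1.4552, so e_2 = (0.9701, -0.2425).

e_2 = (0.9701, -0.2425)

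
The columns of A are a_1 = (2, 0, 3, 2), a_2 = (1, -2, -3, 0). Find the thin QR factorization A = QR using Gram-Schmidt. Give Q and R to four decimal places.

Q = [[0.4851, 0.5469], [0.0000, -0.5998], [0.7276, -0.5293], [0.4851, 0.2470]], R = [[4.1231, -1.6977], [0.0000, 3.3343]]

a_1 = (2, 0, 3, 2); ‖a_1‖ = 4.1231, so q_1 = (0.4851, 0.0000, 0.7276, 0.4851).
q_1·a_2 = 0.4851·1 + 0.0000·(-2) + 0.7276·(-3) + 0.4851·0 = -1.6977.
u_2 = a_2 + 1.6977·q_1 = (1.8235, -2.0000, -1.7647, 0.8235).
‖u_2‖ = 3.3343, so q_2 = (0.5469, -0.5998, -0.5293, 0.2470).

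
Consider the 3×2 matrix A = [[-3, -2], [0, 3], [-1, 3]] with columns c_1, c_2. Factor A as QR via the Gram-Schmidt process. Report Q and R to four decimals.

q_1 = c_1/‖c_1‖ = (-3, 0, -1)/3.1623 = (-0.9487, 0.0000, -0.3162).
r_{12} = q_1·c_2 = 0.9487.
u_2 = c_2 − 0.9487·q_1 = (-1.1000, 3.0000, 3.3000).
‖u_2‖ = 4.5935, so q_2 = (-0.2395, 0.6531, 0.7184).

Q = [[-0.9487, -0.2395], [0.0000, 0.6531], [-0.3162, 0.7184]], R = [[3.1623, 0.9487], [0.0000, 4.5935]]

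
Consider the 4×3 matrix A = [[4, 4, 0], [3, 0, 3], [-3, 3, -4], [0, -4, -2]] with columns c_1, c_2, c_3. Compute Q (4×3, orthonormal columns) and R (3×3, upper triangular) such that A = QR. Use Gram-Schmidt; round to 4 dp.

Q = [[0.6860, 0.5050, -0.4770], [0.5145, -0.0982, 0.2692], [-0.5145, 0.5752, -0.3668], [0.0000, -0.6360, -0.7520]], R = [[5.8310, 1.2005, 3.6015], [0.0000, 6.2896, -1.3234], [0.0000, 0.0000, 3.7786]]

c_1 = (4, 3, -3, 0); ‖c_1‖ = 5.8310, so e_1 = (0.6860, 0.5145, -0.5145, 0.0000).
e_1·c_2 = 0.6860·4 + 0.5145·0 + (-0.5145)·3 + 0.0000·(-4) = 1.2005.
u_2 = c_2 − 1.2005·e_1 = (3.1765, -0.6176, 3.6176, -4.0000).
‖u_2‖ = 6.2896, so e_2 = (0.5050, -0.0982, 0.5752, -0.6360).
e_1·c_3 = 0.6860·0 + 0.5145·3 + (-0.5145)·(-4) + 0.0000·(-2) = 3.6015; e_2·c_3 = 0.5050·0 + (-0.0982)·3 + 0.5752·(-4) + (-0.6360)·(-2) = -1.3234.
u_3 = c_3 − 3.6015·e_1 + 1.3234·e_2 = (-1.8022, 1.0171, -1.3859, -2.8416).
‖u_3‖ = 3.7786, so e_3 = (-0.4770, 0.2692, -0.3668, -0.7520).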